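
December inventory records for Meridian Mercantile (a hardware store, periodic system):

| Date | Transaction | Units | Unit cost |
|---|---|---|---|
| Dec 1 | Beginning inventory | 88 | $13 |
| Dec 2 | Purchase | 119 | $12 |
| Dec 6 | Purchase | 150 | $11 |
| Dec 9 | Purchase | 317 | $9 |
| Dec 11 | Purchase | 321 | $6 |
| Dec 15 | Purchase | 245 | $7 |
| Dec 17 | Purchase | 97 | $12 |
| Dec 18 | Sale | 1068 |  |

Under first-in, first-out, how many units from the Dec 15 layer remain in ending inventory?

Dec 18, 1068 sold [FIFO — oldest first]: 88 @ $13 + 119 @ $12 + 150 @ $11 + 317 @ $9 + 321 @ $6 + 73 @ $7 = $9,512
Ending inventory: 172 @ $7 + 97 @ $12 = $2,368

172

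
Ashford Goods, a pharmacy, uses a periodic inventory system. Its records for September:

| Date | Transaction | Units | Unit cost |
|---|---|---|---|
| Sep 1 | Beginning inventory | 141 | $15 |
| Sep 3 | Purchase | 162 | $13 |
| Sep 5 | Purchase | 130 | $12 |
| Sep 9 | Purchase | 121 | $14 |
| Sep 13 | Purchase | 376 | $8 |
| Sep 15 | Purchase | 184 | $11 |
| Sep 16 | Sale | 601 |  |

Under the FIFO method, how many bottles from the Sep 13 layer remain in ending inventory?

329

Sep 16, 601 sold [FIFO — oldest first]: 141 @ $15 + 162 @ $13 + 130 @ $12 + 121 @ $14 + 47 @ $8 = $7,851
Ending inventory: 329 @ $8 + 184 @ $11 = $4,656
Check: goods available $12,507 = COGS $7,851 + ending $4,656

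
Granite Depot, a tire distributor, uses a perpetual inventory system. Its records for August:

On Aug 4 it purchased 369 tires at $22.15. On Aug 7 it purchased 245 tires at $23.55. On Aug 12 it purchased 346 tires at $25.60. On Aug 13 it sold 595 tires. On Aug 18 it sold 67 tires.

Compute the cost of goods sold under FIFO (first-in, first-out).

COGS = $15,171.90

Aug 13, 595 sold [FIFO — oldest first]: 369 @ $22.15 + 226 @ $23.55 = $13,495.65
Aug 18, 67 sold [FIFO — oldest first]: 19 @ $23.55 + 48 @ $25.60 = $1,676.25
Total COGS = $13,495.65 + $1,676.25 = $15,171.90
Ending inventory: 298 @ $25.60 = $7,628.80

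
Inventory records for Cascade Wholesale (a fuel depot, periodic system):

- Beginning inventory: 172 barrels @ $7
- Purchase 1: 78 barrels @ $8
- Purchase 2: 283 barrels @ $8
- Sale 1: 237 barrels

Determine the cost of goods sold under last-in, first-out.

Sale 1 (237) [LIFO — newest first]: 237 @ $8 = $1,896
Ending inventory: 172 @ $7 + 78 @ $8 + 46 @ $8 = $2,196

COGS = $1,896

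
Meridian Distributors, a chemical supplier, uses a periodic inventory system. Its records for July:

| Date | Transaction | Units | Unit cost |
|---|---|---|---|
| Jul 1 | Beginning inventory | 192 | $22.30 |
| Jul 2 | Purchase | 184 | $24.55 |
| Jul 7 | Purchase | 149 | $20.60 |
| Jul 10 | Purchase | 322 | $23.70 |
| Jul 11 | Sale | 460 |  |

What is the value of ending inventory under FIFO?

Jul 11, 460 sold [FIFO — oldest first]: 192 @ $22.30 + 184 @ $24.55 + 84 @ $20.60 = $10,529.20
Ending inventory: 65 @ $20.60 + 322 @ $23.70 = $8,970.40

Ending inventory = $8,970.40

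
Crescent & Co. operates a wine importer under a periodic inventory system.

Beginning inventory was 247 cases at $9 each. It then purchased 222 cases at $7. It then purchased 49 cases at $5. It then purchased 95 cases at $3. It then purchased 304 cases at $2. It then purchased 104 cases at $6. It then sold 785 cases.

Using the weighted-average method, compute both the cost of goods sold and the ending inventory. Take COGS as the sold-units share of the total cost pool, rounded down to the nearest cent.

Sale 1, sell 785: 785/1021 × $5,539.00 → $4,258.68
Ending inventory (cost pool remaining) = $1,280.32
Check: goods available $5,539.00 = COGS $4,258.68 + ending $1,280.32

COGS = $4,258.68; ending inventory = $1,280.32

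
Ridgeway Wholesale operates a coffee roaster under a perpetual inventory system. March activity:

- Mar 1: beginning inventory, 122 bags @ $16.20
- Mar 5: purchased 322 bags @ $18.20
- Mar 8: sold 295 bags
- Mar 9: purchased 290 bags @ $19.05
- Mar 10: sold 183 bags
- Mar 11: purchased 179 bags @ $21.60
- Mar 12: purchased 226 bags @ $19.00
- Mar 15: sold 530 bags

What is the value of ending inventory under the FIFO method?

Mar 8, 295 sold [FIFO — oldest first]: 122 @ $16.20 + 173 @ $18.20 = $5,125.00
Mar 10, 183 sold [FIFO — oldest first]: 149 @ $18.20 + 34 @ $19.05 = $3,359.50
Mar 15, 530 sold [FIFO — oldest first]: 256 @ $19.05 + 179 @ $21.60 + 95 @ $19.00 = $10,548.20
Total COGS = $5,125.00 + $3,359.50 + $10,548.20 = $19,032.70
Ending inventory: 131 @ $19.00 = $2,489.00

Ending inventory = $2,489.00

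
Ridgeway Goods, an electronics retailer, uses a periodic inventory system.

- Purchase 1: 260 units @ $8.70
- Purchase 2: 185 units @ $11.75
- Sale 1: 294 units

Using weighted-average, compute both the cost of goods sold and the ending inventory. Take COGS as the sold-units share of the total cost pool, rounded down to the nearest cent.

COGS = $2,930.58; ending inventory = $1,505.17

Sale 1, sell 294: 294/445 × $4,435.75 → $2,930.58
Ending inventory (cost pool remaining) = $1,505.17
Check: goods available $4,435.75 = COGS $2,930.58 + ending $1,505.17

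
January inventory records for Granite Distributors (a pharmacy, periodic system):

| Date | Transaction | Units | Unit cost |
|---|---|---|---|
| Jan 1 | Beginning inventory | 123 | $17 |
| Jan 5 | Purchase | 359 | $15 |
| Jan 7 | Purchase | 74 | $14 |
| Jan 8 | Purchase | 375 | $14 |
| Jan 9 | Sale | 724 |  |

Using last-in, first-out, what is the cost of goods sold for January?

Jan 9, 724 sold [LIFO — newest first]: 375 @ $14 + 74 @ $14 + 275 @ $15 = $10,411
Ending inventory: 123 @ $17 + 84 @ $15 = $3,351
Check: goods available $13,762 = COGS $10,411 + ending $3,351

COGS = $10,411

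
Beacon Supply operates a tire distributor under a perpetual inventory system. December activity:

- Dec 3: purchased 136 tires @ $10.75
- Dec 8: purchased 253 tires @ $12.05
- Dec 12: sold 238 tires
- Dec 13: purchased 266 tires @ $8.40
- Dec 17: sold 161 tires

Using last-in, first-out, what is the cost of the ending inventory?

Ending inventory = $2,524.75

Dec 12, 238 sold [LIFO — newest first]: 238 @ $12.05 = $2,867.90
Dec 17, 161 sold [LIFO — newest first]: 161 @ $8.40 = $1,352.40
Total COGS = $2,867.90 + $1,352.40 = $4,220.30
Ending inventory: 136 @ $10.75 + 15 @ $12.05 + 105 @ $8.40 = $2,524.75
Check: goods available $6,745.05 = COGS $4,220.30 + ending $2,524.75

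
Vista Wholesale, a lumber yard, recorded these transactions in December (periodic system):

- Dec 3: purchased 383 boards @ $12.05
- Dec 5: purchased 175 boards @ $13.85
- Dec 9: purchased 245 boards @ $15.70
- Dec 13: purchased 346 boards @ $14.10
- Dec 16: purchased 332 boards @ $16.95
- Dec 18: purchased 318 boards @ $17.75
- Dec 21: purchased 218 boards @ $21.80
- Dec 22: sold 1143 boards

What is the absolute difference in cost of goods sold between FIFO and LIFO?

FIFO COGS: 383 @ $12.05 + 175 @ $13.85 + 245 @ $15.70 + 340 @ $14.10 = $15,679.40
LIFO COGS: 218 @ $21.80 + 318 @ $17.75 + 332 @ $16.95 + 275 @ $14.10 = $19,901.80
Difference = |$15,679.40 − $19,901.80| = $4,222.40

$4,222.40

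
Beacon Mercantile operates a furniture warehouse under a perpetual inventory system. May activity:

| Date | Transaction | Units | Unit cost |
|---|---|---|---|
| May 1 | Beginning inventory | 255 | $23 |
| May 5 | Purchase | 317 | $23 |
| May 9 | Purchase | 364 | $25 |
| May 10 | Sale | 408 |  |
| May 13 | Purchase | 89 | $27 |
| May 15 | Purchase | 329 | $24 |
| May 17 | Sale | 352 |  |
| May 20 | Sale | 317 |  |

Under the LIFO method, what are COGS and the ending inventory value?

COGS = $26,184; ending inventory = $6,371

May 10, 408 sold [LIFO — newest first]: 364 @ $25 + 44 @ $23 = $10,112
May 17, 352 sold [LIFO — newest first]: 329 @ $24 + 23 @ $27 = $8,517
May 20, 317 sold [LIFO — newest first]: 66 @ $27 + 251 @ $23 = $7,555
Total COGS = $10,112 + $8,517 + $7,555 = $26,184
Ending inventory: 255 @ $23 + 22 @ $23 = $6,371
Check: goods available $32,555 = COGS $26,184 + ending $6,371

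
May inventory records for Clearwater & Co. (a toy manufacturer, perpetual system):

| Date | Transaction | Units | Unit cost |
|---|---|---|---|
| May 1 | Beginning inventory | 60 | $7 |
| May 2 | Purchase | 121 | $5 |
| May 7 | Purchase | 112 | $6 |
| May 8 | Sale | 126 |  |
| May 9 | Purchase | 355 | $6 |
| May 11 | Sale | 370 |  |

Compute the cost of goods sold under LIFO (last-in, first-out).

May 8, 126 sold [LIFO — newest first]: 112 @ $6 + 14 @ $5 = $742
May 11, 370 sold [LIFO — newest first]: 355 @ $6 + 15 @ $5 = $2,205
Total COGS = $742 + $2,205 = $2,947
Ending inventory: 60 @ $7 + 92 @ $5 = $880

COGS = $2,947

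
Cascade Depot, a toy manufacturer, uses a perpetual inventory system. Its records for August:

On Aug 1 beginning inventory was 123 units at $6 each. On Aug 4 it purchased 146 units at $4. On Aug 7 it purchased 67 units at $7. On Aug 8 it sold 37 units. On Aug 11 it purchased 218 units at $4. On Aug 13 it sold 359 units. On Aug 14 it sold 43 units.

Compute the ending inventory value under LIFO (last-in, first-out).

Ending inventory = $690

Aug 8, 37 sold [LIFO — newest first]: 37 @ $7 = $259
Aug 13, 359 sold [LIFO — newest first]: 218 @ $4 + 30 @ $7 + 111 @ $4 = $1,526
Aug 14, 43 sold [LIFO — newest first]: 35 @ $4 + 8 @ $6 = $188
Total COGS = $259 + $1,526 + $188 = $1,973
Ending inventory: 115 @ $6 = $690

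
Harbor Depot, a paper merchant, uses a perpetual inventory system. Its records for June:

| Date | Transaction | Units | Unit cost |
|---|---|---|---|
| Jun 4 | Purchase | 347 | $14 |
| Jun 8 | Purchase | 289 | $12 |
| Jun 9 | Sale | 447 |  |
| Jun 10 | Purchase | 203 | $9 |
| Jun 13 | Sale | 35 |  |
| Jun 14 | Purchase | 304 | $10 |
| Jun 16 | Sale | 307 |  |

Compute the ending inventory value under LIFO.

Ending inventory = $4,131

Jun 9, 447 sold [LIFO — newest first]: 289 @ $12 + 158 @ $14 = $5,680
Jun 13, 35 sold [LIFO — newest first]: 35 @ $9 = $315
Jun 16, 307 sold [LIFO — newest first]: 304 @ $10 + 3 @ $9 = $3,067
Total COGS = $5,680 + $315 + $3,067 = $9,062
Ending inventory: 189 @ $14 + 165 @ $9 = $4,131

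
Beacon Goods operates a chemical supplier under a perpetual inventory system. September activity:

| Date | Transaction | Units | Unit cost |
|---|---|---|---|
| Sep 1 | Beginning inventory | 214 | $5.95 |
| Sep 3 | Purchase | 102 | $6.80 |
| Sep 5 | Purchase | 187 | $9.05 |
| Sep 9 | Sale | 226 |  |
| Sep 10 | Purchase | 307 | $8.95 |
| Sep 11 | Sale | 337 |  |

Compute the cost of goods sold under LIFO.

COGS = $4,909.20

Sep 9, 226 sold [LIFO — newest first]: 187 @ $9.05 + 39 @ $6.80 = $1,957.55
Sep 11, 337 sold [LIFO — newest first]: 307 @ $8.95 + 30 @ $6.80 = $2,951.65
Total COGS = $1,957.55 + $2,951.65 = $4,909.20
Ending inventory: 214 @ $5.95 + 33 @ $6.80 = $1,497.70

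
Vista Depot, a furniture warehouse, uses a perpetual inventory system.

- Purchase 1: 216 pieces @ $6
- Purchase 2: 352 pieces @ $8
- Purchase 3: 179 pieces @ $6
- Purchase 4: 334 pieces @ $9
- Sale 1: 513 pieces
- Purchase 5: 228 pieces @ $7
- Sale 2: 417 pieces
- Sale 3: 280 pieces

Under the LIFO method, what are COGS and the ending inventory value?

COGS = $9,194; ending inventory = $594

Sale 1 (513) [LIFO — newest first]: 334 @ $9 + 179 @ $6 = $4,080
Sale 2 (417) [LIFO — newest first]: 228 @ $7 + 189 @ $8 = $3,108
Sale 3 (280) [LIFO — newest first]: 163 @ $8 + 117 @ $6 = $2,006
Total COGS = $4,080 + $3,108 + $2,006 = $9,194
Ending inventory: 99 @ $6 = $594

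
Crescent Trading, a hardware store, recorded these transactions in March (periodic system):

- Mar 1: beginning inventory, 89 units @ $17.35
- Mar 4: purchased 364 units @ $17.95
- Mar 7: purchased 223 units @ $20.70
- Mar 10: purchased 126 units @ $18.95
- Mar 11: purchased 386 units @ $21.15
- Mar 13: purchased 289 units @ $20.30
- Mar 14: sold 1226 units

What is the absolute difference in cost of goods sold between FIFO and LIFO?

FIFO COGS: 89 @ $17.35 + 364 @ $17.95 + 223 @ $20.70 + 126 @ $18.95 + 386 @ $21.15 + 38 @ $20.30 = $24,017.05
LIFO COGS: 289 @ $20.30 + 386 @ $21.15 + 126 @ $18.95 + 223 @ $20.70 + 202 @ $17.95 = $24,660.30
Difference = |$24,017.05 − $24,660.30| = $643.25

$643.25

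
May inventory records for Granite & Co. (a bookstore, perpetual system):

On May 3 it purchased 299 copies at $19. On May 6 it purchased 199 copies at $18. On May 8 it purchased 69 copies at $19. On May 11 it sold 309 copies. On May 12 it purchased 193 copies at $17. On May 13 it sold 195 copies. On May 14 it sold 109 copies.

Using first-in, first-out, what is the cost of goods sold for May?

May 11, 309 sold [FIFO — oldest first]: 299 @ $19 + 10 @ $18 = $5,861
May 13, 195 sold [FIFO — oldest first]: 189 @ $18 + 6 @ $19 = $3,516
May 14, 109 sold [FIFO — oldest first]: 63 @ $19 + 46 @ $17 = $1,979
Total COGS = $5,861 + $3,516 + $1,979 = $11,356
Ending inventory: 147 @ $17 = $2,499
Check: goods available $13,855 = COGS $11,356 + ending $2,499

COGS = $11,356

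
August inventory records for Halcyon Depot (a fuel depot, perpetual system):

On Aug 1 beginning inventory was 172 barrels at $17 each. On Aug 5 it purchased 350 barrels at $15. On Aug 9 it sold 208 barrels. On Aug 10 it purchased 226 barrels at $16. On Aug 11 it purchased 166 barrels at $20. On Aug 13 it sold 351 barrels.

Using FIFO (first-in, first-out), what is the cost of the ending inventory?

Aug 9, 208 sold [FIFO — oldest first]: 172 @ $17 + 36 @ $15 = $3,464
Aug 13, 351 sold [FIFO — oldest first]: 314 @ $15 + 37 @ $16 = $5,302
Total COGS = $3,464 + $5,302 = $8,766
Ending inventory: 189 @ $16 + 166 @ $20 = $6,344

Ending inventory = $6,344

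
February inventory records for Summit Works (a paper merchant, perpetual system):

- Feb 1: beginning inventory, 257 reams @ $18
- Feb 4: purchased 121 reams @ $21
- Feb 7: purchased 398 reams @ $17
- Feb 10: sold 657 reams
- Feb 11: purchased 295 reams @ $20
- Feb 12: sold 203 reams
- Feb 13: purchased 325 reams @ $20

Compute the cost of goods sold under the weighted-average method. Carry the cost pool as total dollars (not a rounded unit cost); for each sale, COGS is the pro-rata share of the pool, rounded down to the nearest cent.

After Feb 1: 257 on hand, pool $4,626.00 (≈ $18.0000 each)
After Feb 4: 378 on hand, pool $7,167.00 (≈ $18.9603 each)
After Feb 7: 776 on hand, pool $13,933.00 (≈ $17.9549 each)
Feb 10, sell 657: 657/776 × $13,933.00 → $11,796.36
After Feb 11: 414 on hand, pool $8,036.64 (≈ $19.4122 each)
Feb 12, sell 203: 203/414 × $8,036.64 → $3,940.67
After Feb 13: 536 on hand, pool $10,595.97 (≈ $19.7686 each)
Total COGS = $11,796.36 + $3,940.67 = $15,737.03
Ending inventory (cost pool remaining) = $10,595.97
Check: goods available $26,333.00 = COGS $15,737.03 + ending $10,595.97

COGS = $15,737.03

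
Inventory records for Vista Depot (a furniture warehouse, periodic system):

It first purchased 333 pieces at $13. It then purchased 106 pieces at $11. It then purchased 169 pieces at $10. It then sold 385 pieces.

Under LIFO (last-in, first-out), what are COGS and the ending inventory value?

Sale 1 (385) [LIFO — newest first]: 169 @ $10 + 106 @ $11 + 110 @ $13 = $4,286
Ending inventory: 223 @ $13 = $2,899
Check: goods available $7,185 = COGS $4,286 + ending $2,899

COGS = $4,286; ending inventory = $2,899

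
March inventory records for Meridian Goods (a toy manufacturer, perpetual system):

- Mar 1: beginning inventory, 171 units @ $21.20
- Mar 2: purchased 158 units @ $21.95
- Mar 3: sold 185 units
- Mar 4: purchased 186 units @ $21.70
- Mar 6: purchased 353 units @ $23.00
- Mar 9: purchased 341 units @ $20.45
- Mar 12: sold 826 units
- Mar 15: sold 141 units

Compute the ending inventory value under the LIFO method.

Ending inventory = $1,208.40

Mar 3, 185 sold [LIFO — newest first]: 158 @ $21.95 + 27 @ $21.20 = $4,040.50
Mar 12, 826 sold [LIFO — newest first]: 341 @ $20.45 + 353 @ $23.00 + 132 @ $21.70 = $17,956.85
Mar 15, 141 sold [LIFO — newest first]: 54 @ $21.70 + 87 @ $21.20 = $3,016.20
Total COGS = $4,040.50 + $17,956.85 + $3,016.20 = $25,013.55
Ending inventory: 57 @ $21.20 = $1,208.40
Check: goods available $26,221.95 = COGS $25,013.55 + ending $1,208.40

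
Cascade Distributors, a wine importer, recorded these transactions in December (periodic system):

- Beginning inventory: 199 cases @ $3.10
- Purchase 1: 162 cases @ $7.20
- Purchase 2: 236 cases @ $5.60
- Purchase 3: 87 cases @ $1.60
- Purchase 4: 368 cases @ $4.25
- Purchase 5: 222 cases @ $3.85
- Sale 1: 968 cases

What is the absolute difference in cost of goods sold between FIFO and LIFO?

$175.60

FIFO COGS: 199 @ $3.10 + 162 @ $7.20 + 236 @ $5.60 + 87 @ $1.60 + 284 @ $4.25 = $4,451.10
LIFO COGS: 222 @ $3.85 + 368 @ $4.25 + 87 @ $1.60 + 236 @ $5.60 + 55 @ $7.20 = $4,275.50
Difference = |$4,451.10 − $4,275.50| = $175.60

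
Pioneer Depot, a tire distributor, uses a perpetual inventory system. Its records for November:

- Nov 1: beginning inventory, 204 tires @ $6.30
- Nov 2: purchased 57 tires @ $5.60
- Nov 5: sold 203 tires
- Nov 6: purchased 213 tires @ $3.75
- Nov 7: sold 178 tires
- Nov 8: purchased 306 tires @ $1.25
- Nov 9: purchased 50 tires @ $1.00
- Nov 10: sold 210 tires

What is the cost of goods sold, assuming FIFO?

COGS = $2,549.40

Nov 5, 203 sold [FIFO — oldest first]: 203 @ $6.30 = $1,278.90
Nov 7, 178 sold [FIFO — oldest first]: 1 @ $6.30 + 57 @ $5.60 + 120 @ $3.75 = $775.50
Nov 10, 210 sold [FIFO — oldest first]: 93 @ $3.75 + 117 @ $1.25 = $495.00
Total COGS = $1,278.90 + $775.50 + $495.00 = $2,549.40
Ending inventory: 189 @ $1.25 + 50 @ $1.00 = $286.25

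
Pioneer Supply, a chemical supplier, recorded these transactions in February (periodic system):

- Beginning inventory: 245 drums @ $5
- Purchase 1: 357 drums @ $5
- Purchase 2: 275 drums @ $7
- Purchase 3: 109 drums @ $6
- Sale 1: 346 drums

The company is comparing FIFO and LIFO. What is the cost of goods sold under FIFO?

FIFO COGS: 245 @ $5 + 101 @ $5 = $1,730
LIFO COGS: 109 @ $6 + 237 @ $7 = $2,313

COGS = $1,730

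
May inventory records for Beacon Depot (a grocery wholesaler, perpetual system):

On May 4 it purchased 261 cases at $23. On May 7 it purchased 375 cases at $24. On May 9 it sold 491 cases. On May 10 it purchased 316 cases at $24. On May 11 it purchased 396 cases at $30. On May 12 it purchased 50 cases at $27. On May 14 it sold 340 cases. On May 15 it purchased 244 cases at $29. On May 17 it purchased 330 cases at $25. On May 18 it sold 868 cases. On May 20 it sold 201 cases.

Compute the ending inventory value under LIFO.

Ending inventory = $1,656

May 9, 491 sold [LIFO — newest first]: 375 @ $24 + 116 @ $23 = $11,668
May 14, 340 sold [LIFO — newest first]: 50 @ $27 + 290 @ $30 = $10,050
May 18, 868 sold [LIFO — newest first]: 330 @ $25 + 244 @ $29 + 106 @ $30 + 188 @ $24 = $23,018
May 20, 201 sold [LIFO — newest first]: 128 @ $24 + 73 @ $23 = $4,751
Total COGS = $11,668 + $10,050 + $23,018 + $4,751 = $49,487
Ending inventory: 72 @ $23 = $1,656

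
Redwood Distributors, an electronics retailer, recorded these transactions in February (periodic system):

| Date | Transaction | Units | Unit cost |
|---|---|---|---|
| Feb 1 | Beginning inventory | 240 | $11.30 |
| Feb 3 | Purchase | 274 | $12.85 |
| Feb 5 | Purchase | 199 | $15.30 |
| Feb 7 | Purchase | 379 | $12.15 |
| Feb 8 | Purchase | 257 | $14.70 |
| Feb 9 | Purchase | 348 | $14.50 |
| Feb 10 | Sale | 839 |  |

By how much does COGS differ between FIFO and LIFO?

$858.50

FIFO COGS: 240 @ $11.30 + 274 @ $12.85 + 199 @ $15.30 + 126 @ $12.15 = $10,808.50
LIFO COGS: 348 @ $14.50 + 257 @ $14.70 + 234 @ $12.15 = $11,667.00
Difference = |$10,808.50 − $11,667.00| = $858.50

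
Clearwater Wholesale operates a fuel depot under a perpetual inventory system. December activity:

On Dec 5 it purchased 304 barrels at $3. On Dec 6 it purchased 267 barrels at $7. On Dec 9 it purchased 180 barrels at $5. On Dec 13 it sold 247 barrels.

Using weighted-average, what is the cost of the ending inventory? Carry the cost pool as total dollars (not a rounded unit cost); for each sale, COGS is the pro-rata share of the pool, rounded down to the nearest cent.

Ending inventory = $2,470.34

After Dec 5: 304 on hand, pool $912.00 (≈ $3.0000 each)
After Dec 6: 571 on hand, pool $2,781.00 (≈ $4.8704 each)
After Dec 9: 751 on hand, pool $3,681.00 (≈ $4.9015 each)
Dec 13, sell 247: 247/751 × $3,681.00 → $1,210.66
Ending inventory (cost pool remaining) = $2,470.34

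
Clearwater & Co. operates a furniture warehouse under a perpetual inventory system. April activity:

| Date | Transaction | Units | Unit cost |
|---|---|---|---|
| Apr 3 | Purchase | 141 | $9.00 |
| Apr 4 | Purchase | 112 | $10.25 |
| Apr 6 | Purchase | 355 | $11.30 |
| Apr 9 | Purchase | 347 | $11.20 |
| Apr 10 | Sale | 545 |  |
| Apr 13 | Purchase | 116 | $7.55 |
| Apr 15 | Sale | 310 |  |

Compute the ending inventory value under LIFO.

Ending inventory = $2,037.75

Apr 10, 545 sold [LIFO — newest first]: 347 @ $11.20 + 198 @ $11.30 = $6,123.80
Apr 15, 310 sold [LIFO — newest first]: 116 @ $7.55 + 157 @ $11.30 + 37 @ $10.25 = $3,029.15
Total COGS = $6,123.80 + $3,029.15 = $9,152.95
Ending inventory: 141 @ $9.00 + 75 @ $10.25 = $2,037.75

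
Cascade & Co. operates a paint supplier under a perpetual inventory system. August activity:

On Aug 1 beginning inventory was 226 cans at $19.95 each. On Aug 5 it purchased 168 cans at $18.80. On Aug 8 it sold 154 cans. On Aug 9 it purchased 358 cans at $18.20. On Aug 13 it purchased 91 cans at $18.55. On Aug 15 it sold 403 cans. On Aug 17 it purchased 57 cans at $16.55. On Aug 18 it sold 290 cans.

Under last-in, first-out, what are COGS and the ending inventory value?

COGS = $15,756.75; ending inventory = $1,057.35

Aug 8, 154 sold [LIFO — newest first]: 154 @ $18.80 = $2,895.20
Aug 15, 403 sold [LIFO — newest first]: 91 @ $18.55 + 312 @ $18.20 = $7,366.45
Aug 18, 290 sold [LIFO — newest first]: 57 @ $16.55 + 46 @ $18.20 + 14 @ $18.80 + 173 @ $19.95 = $5,495.10
Total COGS = $2,895.20 + $7,366.45 + $5,495.10 = $15,756.75
Ending inventory: 53 @ $19.95 = $1,057.35
Check: goods available $16,814.10 = COGS $15,756.75 + ending $1,057.35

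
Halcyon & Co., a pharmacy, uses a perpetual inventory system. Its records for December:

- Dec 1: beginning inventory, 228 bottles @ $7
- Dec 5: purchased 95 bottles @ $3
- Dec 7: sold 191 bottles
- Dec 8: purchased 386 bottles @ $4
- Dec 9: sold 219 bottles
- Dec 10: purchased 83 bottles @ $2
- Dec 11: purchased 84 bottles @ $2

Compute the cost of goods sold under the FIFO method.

Dec 7, 191 sold [FIFO — oldest first]: 191 @ $7 = $1,337
Dec 9, 219 sold [FIFO — oldest first]: 37 @ $7 + 95 @ $3 + 87 @ $4 = $892
Total COGS = $1,337 + $892 = $2,229
Ending inventory: 299 @ $4 + 83 @ $2 + 84 @ $2 = $1,530

COGS = $2,229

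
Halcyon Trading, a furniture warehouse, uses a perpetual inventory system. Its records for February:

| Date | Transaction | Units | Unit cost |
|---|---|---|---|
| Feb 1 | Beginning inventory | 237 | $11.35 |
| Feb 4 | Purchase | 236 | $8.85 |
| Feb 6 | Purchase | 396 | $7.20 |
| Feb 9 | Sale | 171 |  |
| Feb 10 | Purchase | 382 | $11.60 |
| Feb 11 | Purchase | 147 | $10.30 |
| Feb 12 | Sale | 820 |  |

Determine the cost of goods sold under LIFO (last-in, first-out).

Feb 9, 171 sold [LIFO — newest first]: 171 @ $7.20 = $1,231.20
Feb 12, 820 sold [LIFO — newest first]: 147 @ $10.30 + 382 @ $11.60 + 225 @ $7.20 + 66 @ $8.85 = $8,149.40
Total COGS = $1,231.20 + $8,149.40 = $9,380.60
Ending inventory: 237 @ $11.35 + 170 @ $8.85 = $4,194.45
Check: goods available $13,575.05 = COGS $9,380.60 + ending $4,194.45

COGS = $9,380.60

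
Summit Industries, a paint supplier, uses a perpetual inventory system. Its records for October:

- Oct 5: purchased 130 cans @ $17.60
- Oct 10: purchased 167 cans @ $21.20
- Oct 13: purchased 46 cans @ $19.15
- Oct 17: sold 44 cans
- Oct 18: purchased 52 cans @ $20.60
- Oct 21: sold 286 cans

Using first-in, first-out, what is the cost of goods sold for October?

Oct 17, 44 sold [FIFO — oldest first]: 44 @ $17.60 = $774.40
Oct 21, 286 sold [FIFO — oldest first]: 86 @ $17.60 + 167 @ $21.20 + 33 @ $19.15 = $5,685.95
Total COGS = $774.40 + $5,685.95 = $6,460.35
Ending inventory: 13 @ $19.15 + 52 @ $20.60 = $1,320.15

COGS = $6,460.35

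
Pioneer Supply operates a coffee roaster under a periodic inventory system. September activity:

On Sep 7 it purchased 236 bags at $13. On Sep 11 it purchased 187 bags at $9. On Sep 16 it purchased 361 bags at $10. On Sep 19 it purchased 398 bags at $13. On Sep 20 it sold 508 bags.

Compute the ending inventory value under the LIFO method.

Sep 20, 508 sold [LIFO — newest first]: 398 @ $13 + 110 @ $10 = $6,274
Ending inventory: 236 @ $13 + 187 @ $9 + 251 @ $10 = $7,261

Ending inventory = $7,261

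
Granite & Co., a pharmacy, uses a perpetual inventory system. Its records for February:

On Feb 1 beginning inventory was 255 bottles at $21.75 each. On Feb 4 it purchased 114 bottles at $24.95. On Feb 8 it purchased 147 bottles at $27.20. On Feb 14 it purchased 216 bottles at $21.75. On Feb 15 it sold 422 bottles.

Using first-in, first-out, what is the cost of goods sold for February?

Feb 15, 422 sold [FIFO — oldest first]: 255 @ $21.75 + 114 @ $24.95 + 53 @ $27.20 = $9,832.15
Ending inventory: 94 @ $27.20 + 216 @ $21.75 = $7,254.80
Check: goods available $17,086.95 = COGS $9,832.15 + ending $7,254.80

COGS = $9,832.15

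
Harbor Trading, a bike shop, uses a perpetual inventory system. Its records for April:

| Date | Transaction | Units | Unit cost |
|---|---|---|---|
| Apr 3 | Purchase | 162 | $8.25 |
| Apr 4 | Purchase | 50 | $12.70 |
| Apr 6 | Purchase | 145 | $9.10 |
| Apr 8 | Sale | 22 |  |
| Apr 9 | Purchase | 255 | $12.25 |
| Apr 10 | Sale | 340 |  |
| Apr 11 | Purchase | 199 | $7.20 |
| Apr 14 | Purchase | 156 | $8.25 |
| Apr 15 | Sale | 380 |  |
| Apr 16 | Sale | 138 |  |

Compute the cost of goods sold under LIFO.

Apr 8, 22 sold [LIFO — newest first]: 22 @ $9.10 = $200.20
Apr 10, 340 sold [LIFO — newest first]: 255 @ $12.25 + 85 @ $9.10 = $3,897.25
Apr 15, 380 sold [LIFO — newest first]: 156 @ $8.25 + 199 @ $7.20 + 25 @ $9.10 = $2,947.30
Apr 16, 138 sold [LIFO — newest first]: 13 @ $9.10 + 50 @ $12.70 + 75 @ $8.25 = $1,372.05
Total COGS = $200.20 + $3,897.25 + $2,947.30 + $1,372.05 = $8,416.80
Ending inventory: 87 @ $8.25 = $717.75

COGS = $8,416.80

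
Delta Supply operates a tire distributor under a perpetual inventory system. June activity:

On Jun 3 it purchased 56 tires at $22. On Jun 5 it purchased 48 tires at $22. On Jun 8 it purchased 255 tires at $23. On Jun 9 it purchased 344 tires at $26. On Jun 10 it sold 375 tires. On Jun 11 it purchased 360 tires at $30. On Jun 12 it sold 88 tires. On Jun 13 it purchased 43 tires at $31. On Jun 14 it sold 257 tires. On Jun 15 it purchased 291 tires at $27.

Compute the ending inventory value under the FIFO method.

Ending inventory = $19,480

Jun 10, 375 sold [FIFO — oldest first]: 56 @ $22 + 48 @ $22 + 255 @ $23 + 16 @ $26 = $8,569
Jun 12, 88 sold [FIFO — oldest first]: 88 @ $26 = $2,288
Jun 14, 257 sold [FIFO — oldest first]: 240 @ $26 + 17 @ $30 = $6,750
Total COGS = $8,569 + $2,288 + $6,750 = $17,607
Ending inventory: 343 @ $30 + 43 @ $31 + 291 @ $27 = $19,480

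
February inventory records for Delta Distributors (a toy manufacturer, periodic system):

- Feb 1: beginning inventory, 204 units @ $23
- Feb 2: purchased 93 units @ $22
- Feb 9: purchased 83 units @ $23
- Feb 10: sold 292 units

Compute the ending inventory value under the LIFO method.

Feb 10, 292 sold [LIFO — newest first]: 83 @ $23 + 93 @ $22 + 116 @ $23 = $6,623
Ending inventory: 88 @ $23 = $2,024
Check: goods available $8,647 = COGS $6,623 + ending $2,024

Ending inventory = $2,024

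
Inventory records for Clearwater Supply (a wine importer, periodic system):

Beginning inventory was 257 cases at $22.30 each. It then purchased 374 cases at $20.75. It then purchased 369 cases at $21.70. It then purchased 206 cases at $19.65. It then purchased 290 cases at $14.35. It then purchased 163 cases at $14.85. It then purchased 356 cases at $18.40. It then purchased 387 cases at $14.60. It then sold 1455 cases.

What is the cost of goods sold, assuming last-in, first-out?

COGS = $23,980.65

Sale 1 (1455) [LIFO — newest first]: 387 @ $14.60 + 356 @ $18.40 + 163 @ $14.85 + 290 @ $14.35 + 206 @ $19.65 + 53 @ $21.70 = $23,980.65
Ending inventory: 257 @ $22.30 + 374 @ $20.75 + 316 @ $21.70 = $20,348.80
Check: goods available $44,329.45 = COGS $23,980.65 + ending $20,348.80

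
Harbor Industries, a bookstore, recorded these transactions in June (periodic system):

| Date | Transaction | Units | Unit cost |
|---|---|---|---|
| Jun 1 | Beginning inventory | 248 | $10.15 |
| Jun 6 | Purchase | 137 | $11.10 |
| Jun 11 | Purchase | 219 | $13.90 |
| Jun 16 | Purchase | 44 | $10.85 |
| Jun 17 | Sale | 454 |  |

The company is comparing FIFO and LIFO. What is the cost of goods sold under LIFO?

FIFO COGS: 248 @ $10.15 + 137 @ $11.10 + 69 @ $13.90 = $4,997.00
LIFO COGS: 44 @ $10.85 + 219 @ $13.90 + 137 @ $11.10 + 54 @ $10.15 = $5,590.30

COGS = $5,590.30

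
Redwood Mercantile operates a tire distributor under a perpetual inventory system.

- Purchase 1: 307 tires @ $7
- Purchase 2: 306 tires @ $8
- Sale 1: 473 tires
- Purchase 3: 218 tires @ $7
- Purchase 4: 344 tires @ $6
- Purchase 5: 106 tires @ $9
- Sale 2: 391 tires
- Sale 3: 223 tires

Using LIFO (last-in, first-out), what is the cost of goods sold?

COGS = $7,783

Sale 1 (473) [LIFO — newest first]: 306 @ $8 + 167 @ $7 = $3,617
Sale 2 (391) [LIFO — newest first]: 106 @ $9 + 285 @ $6 = $2,664
Sale 3 (223) [LIFO — newest first]: 59 @ $6 + 164 @ $7 = $1,502
Total COGS = $3,617 + $2,664 + $1,502 = $7,783
Ending inventory: 140 @ $7 + 54 @ $7 = $1,358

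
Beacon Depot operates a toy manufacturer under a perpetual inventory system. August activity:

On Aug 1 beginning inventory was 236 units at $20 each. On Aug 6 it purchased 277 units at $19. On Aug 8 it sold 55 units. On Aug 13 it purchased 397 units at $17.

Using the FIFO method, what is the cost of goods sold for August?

COGS = $1,100

Aug 8, 55 sold [FIFO — oldest first]: 55 @ $20 = $1,100
Ending inventory: 181 @ $20 + 277 @ $19 + 397 @ $17 = $15,632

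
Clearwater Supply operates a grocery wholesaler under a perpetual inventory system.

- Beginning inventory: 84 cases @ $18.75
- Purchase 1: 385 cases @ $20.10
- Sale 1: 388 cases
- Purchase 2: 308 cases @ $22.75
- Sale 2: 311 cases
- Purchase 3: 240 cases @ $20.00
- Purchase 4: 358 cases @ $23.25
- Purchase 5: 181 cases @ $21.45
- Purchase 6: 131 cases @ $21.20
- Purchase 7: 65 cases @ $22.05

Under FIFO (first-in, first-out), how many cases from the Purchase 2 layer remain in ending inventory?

78

Sale 1 (388) [FIFO — oldest first]: 84 @ $18.75 + 304 @ $20.10 = $7,685.40
Sale 2 (311) [FIFO — oldest first]: 81 @ $20.10 + 230 @ $22.75 = $6,860.60
Total COGS = $7,685.40 + $6,860.60 = $14,546.00
Ending inventory: 78 @ $22.75 + 240 @ $20.00 + 358 @ $23.25 + 181 @ $21.45 + 131 @ $21.20 + 65 @ $22.05 = $22,990.90
Check: goods available $37,536.90 = COGS $14,546.00 + ending $22,990.90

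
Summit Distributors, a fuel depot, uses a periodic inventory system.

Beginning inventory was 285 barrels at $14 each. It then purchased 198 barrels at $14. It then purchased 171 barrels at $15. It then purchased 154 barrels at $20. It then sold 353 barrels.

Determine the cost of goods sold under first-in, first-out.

COGS = $4,942

Sale 1 (353) [FIFO — oldest first]: 285 @ $14 + 68 @ $14 = $4,942
Ending inventory: 130 @ $14 + 171 @ $15 + 154 @ $20 = $7,465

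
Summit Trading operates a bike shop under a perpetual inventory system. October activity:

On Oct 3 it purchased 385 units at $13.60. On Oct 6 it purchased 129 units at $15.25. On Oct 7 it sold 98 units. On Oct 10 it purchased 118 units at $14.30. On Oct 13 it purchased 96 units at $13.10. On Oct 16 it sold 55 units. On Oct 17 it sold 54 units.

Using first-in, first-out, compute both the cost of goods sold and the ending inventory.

COGS = $2,815.20; ending inventory = $7,333.05

Oct 7, 98 sold [FIFO — oldest first]: 98 @ $13.60 = $1,332.80
Oct 16, 55 sold [FIFO — oldest first]: 55 @ $13.60 = $748.00
Oct 17, 54 sold [FIFO — oldest first]: 54 @ $13.60 = $734.40
Total COGS = $1,332.80 + $748.00 + $734.40 = $2,815.20
Ending inventory: 178 @ $13.60 + 129 @ $15.25 + 118 @ $14.30 + 96 @ $13.10 = $7,333.05
Check: goods available $10,148.25 = COGS $2,815.20 + ending $7,333.05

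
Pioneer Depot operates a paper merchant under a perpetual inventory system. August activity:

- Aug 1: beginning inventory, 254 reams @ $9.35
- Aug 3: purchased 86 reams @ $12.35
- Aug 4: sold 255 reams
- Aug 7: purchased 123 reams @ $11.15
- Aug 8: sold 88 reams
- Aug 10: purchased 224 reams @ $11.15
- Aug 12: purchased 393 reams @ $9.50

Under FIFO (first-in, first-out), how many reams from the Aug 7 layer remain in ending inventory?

Aug 4, 255 sold [FIFO — oldest first]: 254 @ $9.35 + 1 @ $12.35 = $2,387.25
Aug 8, 88 sold [FIFO — oldest first]: 85 @ $12.35 + 3 @ $11.15 = $1,083.20
Total COGS = $2,387.25 + $1,083.20 = $3,470.45
Ending inventory: 120 @ $11.15 + 224 @ $11.15 + 393 @ $9.50 = $7,569.10

120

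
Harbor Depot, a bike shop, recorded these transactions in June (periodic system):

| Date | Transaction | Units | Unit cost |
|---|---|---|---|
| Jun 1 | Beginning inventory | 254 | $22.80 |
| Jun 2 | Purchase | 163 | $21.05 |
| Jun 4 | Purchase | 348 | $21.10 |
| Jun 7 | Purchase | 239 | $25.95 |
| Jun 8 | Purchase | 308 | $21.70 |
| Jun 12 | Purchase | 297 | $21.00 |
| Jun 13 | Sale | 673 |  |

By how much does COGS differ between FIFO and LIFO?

$61.25

FIFO COGS: 254 @ $22.80 + 163 @ $21.05 + 256 @ $21.10 = $14,623.95
LIFO COGS: 297 @ $21.00 + 308 @ $21.70 + 68 @ $25.95 = $14,685.20
Difference = |$14,623.95 − $14,685.20| = $61.25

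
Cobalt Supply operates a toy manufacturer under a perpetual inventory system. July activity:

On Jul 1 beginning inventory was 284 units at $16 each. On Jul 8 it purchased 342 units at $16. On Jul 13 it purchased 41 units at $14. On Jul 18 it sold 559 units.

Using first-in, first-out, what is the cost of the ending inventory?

Ending inventory = $1,646

Jul 18, 559 sold [FIFO — oldest first]: 284 @ $16 + 275 @ $16 = $8,944
Ending inventory: 67 @ $16 + 41 @ $14 = $1,646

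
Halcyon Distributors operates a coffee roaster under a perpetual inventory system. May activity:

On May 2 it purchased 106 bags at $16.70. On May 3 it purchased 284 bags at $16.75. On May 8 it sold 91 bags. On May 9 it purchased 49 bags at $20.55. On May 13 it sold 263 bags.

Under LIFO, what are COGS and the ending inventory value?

May 8, 91 sold [LIFO — newest first]: 91 @ $16.75 = $1,524.25
May 13, 263 sold [LIFO — newest first]: 49 @ $20.55 + 193 @ $16.75 + 21 @ $16.70 = $4,590.40
Total COGS = $1,524.25 + $4,590.40 = $6,114.65
Ending inventory: 85 @ $16.70 = $1,419.50
Check: goods available $7,534.15 = COGS $6,114.65 + ending $1,419.50

COGS = $6,114.65; ending inventory = $1,419.50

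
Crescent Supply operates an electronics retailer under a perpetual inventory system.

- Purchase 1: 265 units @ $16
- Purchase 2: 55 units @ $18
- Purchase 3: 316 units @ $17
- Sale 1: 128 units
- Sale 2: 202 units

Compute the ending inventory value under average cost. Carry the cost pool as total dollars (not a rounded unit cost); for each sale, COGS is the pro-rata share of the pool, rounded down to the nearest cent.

Ending inventory = $5,100.97

After Purchase 1: 265 on hand, pool $4,240.00 (≈ $16.0000 each)
After Purchase 2: 320 on hand, pool $5,230.00 (≈ $16.3438 each)
After Purchase 3: 636 on hand, pool $10,602.00 (≈ $16.6698 each)
Sale 1, sell 128: 128/636 × $10,602.00 → $2,133.73
Sale 2, sell 202: 202/508 × $8,468.27 → $3,367.30
Total COGS = $2,133.73 + $3,367.30 = $5,501.03
Ending inventory (cost pool remaining) = $5,100.97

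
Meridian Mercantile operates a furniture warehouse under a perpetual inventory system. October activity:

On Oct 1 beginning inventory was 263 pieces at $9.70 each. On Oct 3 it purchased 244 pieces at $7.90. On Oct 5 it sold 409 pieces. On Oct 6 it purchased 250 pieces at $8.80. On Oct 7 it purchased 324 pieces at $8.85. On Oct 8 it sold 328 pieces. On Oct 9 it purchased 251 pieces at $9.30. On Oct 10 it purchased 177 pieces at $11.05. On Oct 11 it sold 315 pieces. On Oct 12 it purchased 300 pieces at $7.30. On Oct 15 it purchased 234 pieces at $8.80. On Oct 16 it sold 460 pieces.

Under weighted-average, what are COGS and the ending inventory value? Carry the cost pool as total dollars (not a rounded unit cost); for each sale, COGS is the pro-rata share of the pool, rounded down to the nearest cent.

COGS = $13,484.47; ending inventory = $4,600.98

After Oct 1: 263 on hand, pool $2,551.10 (≈ $9.7000 each)
After Oct 3: 507 on hand, pool $4,478.70 (≈ $8.8337 each)
Oct 5, sell 409: 409/507 × $4,478.70 → $3,612.99
After Oct 6: 348 on hand, pool $3,065.71 (≈ $8.8095 each)
After Oct 7: 672 on hand, pool $5,933.11 (≈ $8.8290 each)
Oct 8, sell 328: 328/672 × $5,933.11 → $2,895.92
After Oct 9: 595 on hand, pool $5,371.49 (≈ $9.0277 each)
After Oct 10: 772 on hand, pool $7,327.34 (≈ $9.4914 each)
Oct 11, sell 315: 315/772 × $7,327.34 → $2,989.78
After Oct 12: 757 on hand, pool $6,527.56 (≈ $8.6229 each)
After Oct 15: 991 on hand, pool $8,586.76 (≈ $8.6647 each)
Oct 16, sell 460: 460/991 × $8,586.76 → $3,985.78
Total COGS = $3,612.99 + $2,895.92 + $2,989.78 + $3,985.78 = $13,484.47
Ending inventory (cost pool remaining) = $4,600.98
Check: goods available $18,085.45 = COGS $13,484.47 + ending $4,600.98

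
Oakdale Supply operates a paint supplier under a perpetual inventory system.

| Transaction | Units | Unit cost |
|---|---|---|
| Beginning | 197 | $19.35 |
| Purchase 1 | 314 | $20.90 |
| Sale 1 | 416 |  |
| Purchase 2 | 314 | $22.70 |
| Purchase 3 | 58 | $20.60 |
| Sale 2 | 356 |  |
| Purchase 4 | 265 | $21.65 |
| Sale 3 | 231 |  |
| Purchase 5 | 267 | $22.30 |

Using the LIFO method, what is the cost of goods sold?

Sale 1 (416) [LIFO — newest first]: 314 @ $20.90 + 102 @ $19.35 = $8,536.30
Sale 2 (356) [LIFO — newest first]: 58 @ $20.60 + 298 @ $22.70 = $7,959.40
Sale 3 (231) [LIFO — newest first]: 231 @ $21.65 = $5,001.15
Total COGS = $8,536.30 + $7,959.40 + $5,001.15 = $21,496.85
Ending inventory: 95 @ $19.35 + 16 @ $22.70 + 34 @ $21.65 + 267 @ $22.30 = $8,891.65
Check: goods available $30,388.50 = COGS $21,496.85 + ending $8,891.65

COGS = $21,496.85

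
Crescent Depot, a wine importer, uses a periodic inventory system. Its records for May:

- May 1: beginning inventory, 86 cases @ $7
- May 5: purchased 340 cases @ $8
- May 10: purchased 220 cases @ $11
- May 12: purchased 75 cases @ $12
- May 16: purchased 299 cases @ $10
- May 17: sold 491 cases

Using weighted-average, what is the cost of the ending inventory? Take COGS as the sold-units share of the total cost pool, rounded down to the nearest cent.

May 17, sell 491: 491/1020 × $9,632.00 → $4,636.58
Ending inventory (cost pool remaining) = $4,995.42

Ending inventory = $4,995.42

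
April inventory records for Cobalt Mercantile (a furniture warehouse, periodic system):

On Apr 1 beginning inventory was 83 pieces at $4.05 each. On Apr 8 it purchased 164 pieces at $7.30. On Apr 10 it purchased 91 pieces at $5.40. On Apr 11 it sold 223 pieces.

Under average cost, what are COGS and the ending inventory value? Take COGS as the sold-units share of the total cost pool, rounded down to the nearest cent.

Apr 11, sell 223: 223/338 × $2,024.75 → $1,335.85
Ending inventory (cost pool remaining) = $688.90
Check: goods available $2,024.75 = COGS $1,335.85 + ending $688.90

COGS = $1,335.85; ending inventory = $688.90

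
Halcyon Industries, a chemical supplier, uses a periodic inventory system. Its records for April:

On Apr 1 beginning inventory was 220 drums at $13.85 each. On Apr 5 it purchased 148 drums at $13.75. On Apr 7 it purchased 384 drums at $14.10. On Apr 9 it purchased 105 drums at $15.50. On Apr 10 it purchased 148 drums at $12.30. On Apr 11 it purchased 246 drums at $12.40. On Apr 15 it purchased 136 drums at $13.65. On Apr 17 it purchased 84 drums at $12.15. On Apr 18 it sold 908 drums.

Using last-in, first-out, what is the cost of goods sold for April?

Apr 18, 908 sold [LIFO — newest first]: 84 @ $12.15 + 136 @ $13.65 + 246 @ $12.40 + 148 @ $12.30 + 105 @ $15.50 + 189 @ $14.10 = $12,040.20
Ending inventory: 220 @ $13.85 + 148 @ $13.75 + 195 @ $14.10 = $7,831.50

COGS = $12,040.20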